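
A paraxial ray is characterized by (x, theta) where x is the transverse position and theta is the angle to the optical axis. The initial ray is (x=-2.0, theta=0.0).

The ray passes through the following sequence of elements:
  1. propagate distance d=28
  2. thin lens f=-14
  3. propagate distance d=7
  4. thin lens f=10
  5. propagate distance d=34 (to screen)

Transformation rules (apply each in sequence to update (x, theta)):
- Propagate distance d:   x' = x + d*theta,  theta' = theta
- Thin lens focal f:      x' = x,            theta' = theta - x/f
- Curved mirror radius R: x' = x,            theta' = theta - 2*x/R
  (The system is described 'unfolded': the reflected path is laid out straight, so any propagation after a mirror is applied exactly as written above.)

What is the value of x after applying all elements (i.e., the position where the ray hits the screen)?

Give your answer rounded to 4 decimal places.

Initial: x=-2.0000 theta=0.0000
After 1 (propagate distance d=28): x=-2.0000 theta=0.0000
After 2 (thin lens f=-14): x=-2.0000 theta=-1/7 (≈-0.1429)
After 3 (propagate distance d=7): x=-3.0000 theta=-1/7 (≈-0.1429)
After 4 (thin lens f=10): x=-3.0000 theta=11/70 (≈0.1571)
After 5 (propagate distance d=34 (to screen)): x=82/35 (≈2.3429) theta=11/70 (≈0.1571)
Rounded to 4 decimal places: x = 2.3429

Answer: 2.3429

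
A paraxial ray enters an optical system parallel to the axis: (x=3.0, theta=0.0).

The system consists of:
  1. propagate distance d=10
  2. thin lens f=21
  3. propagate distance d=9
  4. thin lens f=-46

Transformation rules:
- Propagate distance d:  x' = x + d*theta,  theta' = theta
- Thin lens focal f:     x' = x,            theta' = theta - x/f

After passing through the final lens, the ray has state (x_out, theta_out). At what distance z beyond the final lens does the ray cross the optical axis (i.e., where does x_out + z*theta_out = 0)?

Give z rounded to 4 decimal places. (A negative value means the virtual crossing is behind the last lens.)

Initial: x=3.0000 theta=0.0000
After 1 (propagate distance d=10): x=3.0000 theta=0.0000
After 2 (thin lens f=21): x=3.0000 theta=-1/7 (≈-0.1429)
After 3 (propagate distance d=9): x=12/7 (≈1.7143) theta=-1/7 (≈-0.1429)
After 4 (thin lens f=-46): x=12/7 (≈1.7143) theta=-17/161 (≈-0.1056)
z_focus = -x_out/theta_out = -(12/7)/(-17/161) = 276/17 ≈ 16.2353
Rounded to 4 decimal places: z = 16.2353

Answer: 16.2353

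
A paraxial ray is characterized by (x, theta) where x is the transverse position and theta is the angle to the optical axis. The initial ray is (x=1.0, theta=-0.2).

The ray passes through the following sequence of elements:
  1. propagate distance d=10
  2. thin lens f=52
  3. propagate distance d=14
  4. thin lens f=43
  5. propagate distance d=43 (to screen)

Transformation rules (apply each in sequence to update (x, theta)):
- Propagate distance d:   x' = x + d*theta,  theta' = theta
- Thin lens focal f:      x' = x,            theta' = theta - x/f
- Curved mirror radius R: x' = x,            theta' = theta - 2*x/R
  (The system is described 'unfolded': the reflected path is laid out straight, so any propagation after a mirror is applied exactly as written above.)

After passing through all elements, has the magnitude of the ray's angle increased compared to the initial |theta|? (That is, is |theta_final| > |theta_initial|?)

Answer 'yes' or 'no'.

Initial: x=1.0000 theta=-0.2000
After 1 (propagate distance d=10): x=-1.0000 theta=-0.2000
After 2 (thin lens f=52): x=-1.0000 theta=-47/260 (≈-0.1808)
After 3 (propagate distance d=14): x=-459/130 (≈-3.5308) theta=-47/260 (≈-0.1808)
After 4 (thin lens f=43): x=-459/130 (≈-3.5308) theta=-1103/11180 (≈-0.0987)
After 5 (propagate distance d=43 (to screen)): x=-2021/260 (≈-7.7731) theta=-1103/11180 (≈-0.0987)
|theta_initial|=0.2000 |theta_final|=1103/11180 (≈0.0987) -> not increased

Answer: no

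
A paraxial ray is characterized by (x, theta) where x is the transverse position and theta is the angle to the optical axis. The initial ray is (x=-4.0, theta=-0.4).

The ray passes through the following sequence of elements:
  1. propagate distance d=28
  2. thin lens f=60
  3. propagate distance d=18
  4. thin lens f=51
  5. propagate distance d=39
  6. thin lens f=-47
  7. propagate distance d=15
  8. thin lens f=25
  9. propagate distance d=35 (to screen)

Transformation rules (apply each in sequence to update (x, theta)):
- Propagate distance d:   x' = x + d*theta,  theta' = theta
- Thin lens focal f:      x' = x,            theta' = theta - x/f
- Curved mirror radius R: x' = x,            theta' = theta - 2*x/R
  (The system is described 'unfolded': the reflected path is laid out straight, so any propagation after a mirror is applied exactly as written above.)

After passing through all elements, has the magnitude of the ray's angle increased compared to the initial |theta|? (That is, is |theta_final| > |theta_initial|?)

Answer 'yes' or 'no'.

Initial: x=-4.0000 theta=-0.4000
After 1 (propagate distance d=28): x=-15.2000 theta=-0.4000
After 2 (thin lens f=60): x=-15.2000 theta=-11/75 (≈-0.1467)
After 3 (propagate distance d=18): x=-17.8400 theta=-11/75 (≈-0.1467)
After 4 (thin lens f=51): x=-17.8400 theta=259/1275 (≈0.2031)
After 5 (propagate distance d=39): x=-843/85 (≈-9.9176) theta=259/1275 (≈0.2031)
After 6 (thin lens f=-47): x=-843/85 (≈-9.9176) theta=-472/59925 (≈-0.0079)
After 7 (propagate distance d=15): x=-40093/3995 (≈-10.0358) theta=-472/59925 (≈-0.0079)
After 8 (thin lens f=25): x=-40093/3995 (≈-10.0358) theta=117919/299625 (≈0.3936)
After 9 (propagate distance d=35 (to screen)): x=224038/59925 (≈3.7386) theta=117919/299625 (≈0.3936)
|theta_initial|=0.4000 |theta_final|=117919/299625 (≈0.3936) -> not increased

Answer: no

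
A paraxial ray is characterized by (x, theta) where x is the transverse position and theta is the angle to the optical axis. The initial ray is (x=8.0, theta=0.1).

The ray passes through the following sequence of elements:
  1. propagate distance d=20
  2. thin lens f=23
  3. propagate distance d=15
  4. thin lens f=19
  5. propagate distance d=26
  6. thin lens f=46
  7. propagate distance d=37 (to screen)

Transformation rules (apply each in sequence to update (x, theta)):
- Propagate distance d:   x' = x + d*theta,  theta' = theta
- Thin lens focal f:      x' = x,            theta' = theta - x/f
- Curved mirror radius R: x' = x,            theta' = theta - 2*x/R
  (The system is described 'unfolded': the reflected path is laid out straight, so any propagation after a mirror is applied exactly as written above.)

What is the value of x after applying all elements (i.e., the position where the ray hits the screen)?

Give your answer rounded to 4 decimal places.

Initial: x=8.0000 theta=0.1000
After 1 (propagate distance d=20): x=10.0000 theta=0.1000
After 2 (thin lens f=23): x=10.0000 theta=-77/230 (≈-0.3348)
After 3 (propagate distance d=15): x=229/46 (≈4.9783) theta=-77/230 (≈-0.3348)
After 4 (thin lens f=19): x=229/46 (≈4.9783) theta=-1304/2185 (≈-0.5968)
After 5 (propagate distance d=26): x=-46053/4370 (≈-10.5384) theta=-1304/2185 (≈-0.5968)
After 6 (thin lens f=46): x=-46053/4370 (≈-10.5384) theta=-14783/40204 (≈-0.3677)
After 7 (propagate distance d=37 (to screen)): x=-4853293/201020 (≈-24.1433) theta=-14783/40204 (≈-0.3677)
Rounded to 4 decimal places: x = -24.1433

Answer: -24.1433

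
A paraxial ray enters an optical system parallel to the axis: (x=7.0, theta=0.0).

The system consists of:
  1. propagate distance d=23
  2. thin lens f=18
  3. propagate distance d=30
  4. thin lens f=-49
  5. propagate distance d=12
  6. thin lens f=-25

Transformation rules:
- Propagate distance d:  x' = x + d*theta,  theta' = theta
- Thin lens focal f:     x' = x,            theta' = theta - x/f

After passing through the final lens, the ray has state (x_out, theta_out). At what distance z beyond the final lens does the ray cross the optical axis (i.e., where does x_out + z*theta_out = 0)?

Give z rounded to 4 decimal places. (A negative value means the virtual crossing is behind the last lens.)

Initial: x=7.0000 theta=0.0000
After 1 (propagate distance d=23): x=7.0000 theta=0.0000
After 2 (thin lens f=18): x=7.0000 theta=-7/18 (≈-0.3889)
After 3 (propagate distance d=30): x=-14/3 (≈-4.6667) theta=-7/18 (≈-0.3889)
After 4 (thin lens f=-49): x=-14/3 (≈-4.6667) theta=-61/126 (≈-0.4841)
After 5 (propagate distance d=12): x=-220/21 (≈-10.4762) theta=-61/126 (≈-0.4841)
After 6 (thin lens f=-25): x=-220/21 (≈-10.4762) theta=-569/630 (≈-0.9032)
z_focus = -x_out/theta_out = -(-220/21)/(-569/630) = -6600/569 ≈ -11.5993
Rounded to 4 decimal places: z = -11.5993

Answer: -11.5993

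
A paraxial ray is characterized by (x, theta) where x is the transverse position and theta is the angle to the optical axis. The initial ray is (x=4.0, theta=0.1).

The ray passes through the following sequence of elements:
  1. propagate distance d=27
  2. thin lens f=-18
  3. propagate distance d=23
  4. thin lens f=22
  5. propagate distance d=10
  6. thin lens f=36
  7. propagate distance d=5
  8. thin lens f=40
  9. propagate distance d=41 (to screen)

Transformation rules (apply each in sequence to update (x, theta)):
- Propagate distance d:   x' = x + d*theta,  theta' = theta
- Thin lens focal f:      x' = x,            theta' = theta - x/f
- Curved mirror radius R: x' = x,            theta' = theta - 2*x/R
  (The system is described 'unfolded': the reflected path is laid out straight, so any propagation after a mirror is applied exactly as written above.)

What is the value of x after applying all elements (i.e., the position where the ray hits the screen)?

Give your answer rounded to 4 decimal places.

Initial: x=4.0000 theta=0.1000
After 1 (propagate distance d=27): x=6.7000 theta=0.1000
After 2 (thin lens f=-18): x=6.7000 theta=17/36 (≈0.4722)
After 3 (propagate distance d=23): x=3161/180 (≈17.5611) theta=17/36 (≈0.4722)
After 4 (thin lens f=22): x=3161/180 (≈17.5611) theta=-1291/3960 (≈-0.3260)
After 5 (propagate distance d=10): x=7079/495 (≈14.3010) theta=-1291/3960 (≈-0.3260)
After 6 (thin lens f=36): x=7079/495 (≈14.3010) theta=-25777/35640 (≈-0.7233)
After 7 (propagate distance d=5): x=380803/35640 (≈10.6847) theta=-25777/35640 (≈-0.7233)
After 8 (thin lens f=40): x=380803/35640 (≈10.6847) theta=-128353/129600 (≈-0.9904)
After 9 (propagate distance d=41 (to screen)): x=-14218361/475200 (≈-29.9208) theta=-128353/129600 (≈-0.9904)
Rounded to 4 decimal places: x = -29.9208

Answer: -29.9208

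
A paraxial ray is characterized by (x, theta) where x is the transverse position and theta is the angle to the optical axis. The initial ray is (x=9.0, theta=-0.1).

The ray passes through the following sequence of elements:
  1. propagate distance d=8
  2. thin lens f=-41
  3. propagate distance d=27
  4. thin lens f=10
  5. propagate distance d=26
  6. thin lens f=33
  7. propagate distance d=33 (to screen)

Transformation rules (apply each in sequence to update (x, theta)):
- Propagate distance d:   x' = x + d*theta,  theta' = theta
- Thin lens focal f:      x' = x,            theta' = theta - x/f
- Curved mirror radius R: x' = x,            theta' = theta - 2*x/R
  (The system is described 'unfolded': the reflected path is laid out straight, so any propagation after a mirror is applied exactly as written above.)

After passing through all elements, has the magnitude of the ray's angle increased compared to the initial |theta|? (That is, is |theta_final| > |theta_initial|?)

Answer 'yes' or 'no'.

Answer: yes

Derivation:
Initial: x=9.0000 theta=-0.1000
After 1 (propagate distance d=8): x=8.2000 theta=-0.1000
After 2 (thin lens f=-41): x=8.2000 theta=0.1000
After 3 (propagate distance d=27): x=10.9000 theta=0.1000
After 4 (thin lens f=10): x=10.9000 theta=-0.9900
After 5 (propagate distance d=26): x=-14.8400 theta=-0.9900
After 6 (thin lens f=33): x=-14.8400 theta=-1783/3300 (≈-0.5403)
After 7 (propagate distance d=33 (to screen)): x=-32.6700 theta=-1783/3300 (≈-0.5403)
|theta_initial|=0.1000 |theta_final|=1783/3300 (≈0.5403) -> increased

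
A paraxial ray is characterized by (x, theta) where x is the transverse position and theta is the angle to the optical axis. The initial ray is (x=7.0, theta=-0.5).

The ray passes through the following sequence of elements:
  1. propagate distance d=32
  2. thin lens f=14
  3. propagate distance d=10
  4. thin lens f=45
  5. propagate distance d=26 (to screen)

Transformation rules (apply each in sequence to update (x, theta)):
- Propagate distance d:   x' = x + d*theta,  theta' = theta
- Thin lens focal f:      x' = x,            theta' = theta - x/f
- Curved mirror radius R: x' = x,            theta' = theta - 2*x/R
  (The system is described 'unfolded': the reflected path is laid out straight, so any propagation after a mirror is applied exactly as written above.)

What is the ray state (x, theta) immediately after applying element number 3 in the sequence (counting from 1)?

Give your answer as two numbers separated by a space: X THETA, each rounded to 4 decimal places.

Initial: x=7.0000 theta=-0.5000
After 1 (propagate distance d=32): x=-9.0000 theta=-0.5000
After 2 (thin lens f=14): x=-9.0000 theta=1/7 (≈0.1429)
After 3 (propagate distance d=10): x=-53/7 (≈-7.5714) theta=1/7 (≈0.1429)
Rounded to 4 decimal places: x = -7.5714, theta = 0.1429

Answer: -7.5714 0.1429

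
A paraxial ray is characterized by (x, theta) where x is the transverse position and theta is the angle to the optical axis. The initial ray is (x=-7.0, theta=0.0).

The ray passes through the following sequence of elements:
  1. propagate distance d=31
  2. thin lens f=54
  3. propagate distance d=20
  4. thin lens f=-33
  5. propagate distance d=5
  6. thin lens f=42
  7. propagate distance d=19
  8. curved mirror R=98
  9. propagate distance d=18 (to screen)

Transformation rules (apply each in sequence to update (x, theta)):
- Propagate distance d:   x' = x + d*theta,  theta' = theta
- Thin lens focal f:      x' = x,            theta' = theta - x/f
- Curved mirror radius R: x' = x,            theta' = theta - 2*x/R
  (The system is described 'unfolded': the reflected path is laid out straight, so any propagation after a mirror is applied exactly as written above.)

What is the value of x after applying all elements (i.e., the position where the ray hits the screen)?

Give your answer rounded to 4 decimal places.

Initial: x=-7.0000 theta=0.0000
After 1 (propagate distance d=31): x=-7.0000 theta=0.0000
After 2 (thin lens f=54): x=-7.0000 theta=7/54 (≈0.1296)
After 3 (propagate distance d=20): x=-119/27 (≈-4.4074) theta=7/54 (≈0.1296)
After 4 (thin lens f=-33): x=-119/27 (≈-4.4074) theta=-7/1782 (≈-0.0039)
After 5 (propagate distance d=5): x=-7889/1782 (≈-4.4270) theta=-7/1782 (≈-0.0039)
After 6 (thin lens f=42): x=-7889/1782 (≈-4.4270) theta=1085/10692 (≈0.1015)
After 7 (propagate distance d=19): x=-2429/972 (≈-2.4990) theta=1085/10692 (≈0.1015)
After 8 (curved mirror R=98): x=-2429/972 (≈-2.4990) theta=317/2079 (≈0.1525)
After 9 (propagate distance d=18 (to screen)): x=18383/74844 (≈0.2456) theta=317/2079 (≈0.1525)
Rounded to 4 decimal places: x = 0.2456

Answer: 0.2456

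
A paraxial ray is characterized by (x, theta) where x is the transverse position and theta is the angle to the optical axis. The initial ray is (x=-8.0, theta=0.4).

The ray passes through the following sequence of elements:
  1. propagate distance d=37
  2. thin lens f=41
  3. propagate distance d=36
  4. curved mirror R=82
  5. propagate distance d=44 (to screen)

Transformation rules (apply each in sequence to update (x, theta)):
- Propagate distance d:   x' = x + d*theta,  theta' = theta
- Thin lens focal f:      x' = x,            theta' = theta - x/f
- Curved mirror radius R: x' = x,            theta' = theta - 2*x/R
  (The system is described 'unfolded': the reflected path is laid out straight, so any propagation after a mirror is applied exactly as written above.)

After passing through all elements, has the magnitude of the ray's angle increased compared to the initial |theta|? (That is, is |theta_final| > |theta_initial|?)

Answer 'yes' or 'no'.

Answer: no

Derivation:
Initial: x=-8.0000 theta=0.4000
After 1 (propagate distance d=37): x=6.8000 theta=0.4000
After 2 (thin lens f=41): x=6.8000 theta=48/205 (≈0.2341)
After 3 (propagate distance d=36): x=3122/205 (≈15.2293) theta=48/205 (≈0.2341)
After 4 (curved mirror R=82): x=3122/205 (≈15.2293) theta=-1154/8405 (≈-0.1373)
After 5 (propagate distance d=44 (to screen)): x=77226/8405 (≈9.1881) theta=-1154/8405 (≈-0.1373)
|theta_initial|=0.4000 |theta_final|=1154/8405 (≈0.1373) -> not increased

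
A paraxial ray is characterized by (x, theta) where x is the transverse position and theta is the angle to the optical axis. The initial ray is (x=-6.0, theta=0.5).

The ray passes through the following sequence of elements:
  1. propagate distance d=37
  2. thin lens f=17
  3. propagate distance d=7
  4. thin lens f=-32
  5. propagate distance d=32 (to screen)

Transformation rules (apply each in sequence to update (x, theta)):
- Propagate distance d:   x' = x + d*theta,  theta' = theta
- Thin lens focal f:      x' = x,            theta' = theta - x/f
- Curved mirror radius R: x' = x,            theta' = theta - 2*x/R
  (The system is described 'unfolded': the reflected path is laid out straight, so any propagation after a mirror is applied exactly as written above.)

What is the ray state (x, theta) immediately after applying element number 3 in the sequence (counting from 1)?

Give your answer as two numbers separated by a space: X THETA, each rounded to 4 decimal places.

Initial: x=-6.0000 theta=0.5000
After 1 (propagate distance d=37): x=12.5000 theta=0.5000
After 2 (thin lens f=17): x=12.5000 theta=-4/17 (≈-0.2353)
After 3 (propagate distance d=7): x=369/34 (≈10.8529) theta=-4/17 (≈-0.2353)
Rounded to 4 decimal places: x = 10.8529, theta = -0.2353

Answer: 10.8529 -0.2353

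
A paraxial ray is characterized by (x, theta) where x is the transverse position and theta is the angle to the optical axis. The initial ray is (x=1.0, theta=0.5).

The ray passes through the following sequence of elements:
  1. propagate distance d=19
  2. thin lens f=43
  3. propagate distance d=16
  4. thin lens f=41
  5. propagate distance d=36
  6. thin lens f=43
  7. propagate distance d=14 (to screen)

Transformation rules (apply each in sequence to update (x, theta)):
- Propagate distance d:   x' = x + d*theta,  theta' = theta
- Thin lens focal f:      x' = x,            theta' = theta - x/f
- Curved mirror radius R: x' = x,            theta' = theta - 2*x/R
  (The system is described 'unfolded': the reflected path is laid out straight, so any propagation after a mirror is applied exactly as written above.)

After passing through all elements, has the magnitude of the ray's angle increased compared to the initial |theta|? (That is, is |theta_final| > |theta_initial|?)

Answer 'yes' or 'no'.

Initial: x=1.0000 theta=0.5000
After 1 (propagate distance d=19): x=10.5000 theta=0.5000
After 2 (thin lens f=43): x=10.5000 theta=11/43 (≈0.2558)
After 3 (propagate distance d=16): x=1255/86 (≈14.5930) theta=11/43 (≈0.2558)
After 4 (thin lens f=41): x=1255/86 (≈14.5930) theta=-353/3526 (≈-0.1001)
After 5 (propagate distance d=36): x=38747/3526 (≈10.9889) theta=-353/3526 (≈-0.1001)
After 6 (thin lens f=43): x=38747/3526 (≈10.9889) theta=-26963/75809 (≈-0.3557)
After 7 (propagate distance d=14 (to screen)): x=911157/151618 (≈6.0096) theta=-26963/75809 (≈-0.3557)
|theta_initial|=0.5000 |theta_final|=26963/75809 (≈0.3557) -> not increased

Answer: no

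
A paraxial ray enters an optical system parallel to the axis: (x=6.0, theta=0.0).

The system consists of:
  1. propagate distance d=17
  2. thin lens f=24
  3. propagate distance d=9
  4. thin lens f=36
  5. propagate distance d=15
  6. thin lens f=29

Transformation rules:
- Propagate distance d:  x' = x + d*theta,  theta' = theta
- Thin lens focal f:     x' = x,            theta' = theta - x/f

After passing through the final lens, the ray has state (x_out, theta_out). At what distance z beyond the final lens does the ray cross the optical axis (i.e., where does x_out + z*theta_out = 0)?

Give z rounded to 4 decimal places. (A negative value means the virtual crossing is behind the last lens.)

Initial: x=6.0000 theta=0.0000
After 1 (propagate distance d=17): x=6.0000 theta=0.0000
After 2 (thin lens f=24): x=6.0000 theta=-0.2500
After 3 (propagate distance d=9): x=3.7500 theta=-0.2500
After 4 (thin lens f=36): x=3.7500 theta=-17/48 (≈-0.3542)
After 5 (propagate distance d=15): x=-1.5625 theta=-17/48 (≈-0.3542)
After 6 (thin lens f=29): x=-1.5625 theta=-209/696 (≈-0.3003)
z_focus = -x_out/theta_out = -(-1.5625)/(-209/696) = -2175/418 ≈ -5.2033
Rounded to 4 decimal places: z = -5.2033

Answer: -5.2033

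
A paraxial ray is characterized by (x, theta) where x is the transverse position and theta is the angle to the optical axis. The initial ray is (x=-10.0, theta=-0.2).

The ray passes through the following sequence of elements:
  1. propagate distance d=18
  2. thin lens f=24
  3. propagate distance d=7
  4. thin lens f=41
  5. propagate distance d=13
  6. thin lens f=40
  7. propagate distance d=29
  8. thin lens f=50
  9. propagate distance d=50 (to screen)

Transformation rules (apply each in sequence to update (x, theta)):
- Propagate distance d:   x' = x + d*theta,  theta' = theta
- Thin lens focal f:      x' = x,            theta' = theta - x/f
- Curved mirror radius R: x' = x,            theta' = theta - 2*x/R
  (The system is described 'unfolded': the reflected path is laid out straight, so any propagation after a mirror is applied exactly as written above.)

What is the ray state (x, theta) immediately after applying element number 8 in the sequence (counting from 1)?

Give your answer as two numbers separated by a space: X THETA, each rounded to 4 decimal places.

Initial: x=-10.0000 theta=-0.2000
After 1 (propagate distance d=18): x=-13.6000 theta=-0.2000
After 2 (thin lens f=24): x=-13.6000 theta=11/30 (≈0.3667)
After 3 (propagate distance d=7): x=-331/30 (≈-11.0333) theta=11/30 (≈0.3667)
After 4 (thin lens f=41): x=-331/30 (≈-11.0333) theta=391/615 (≈0.6358)
After 5 (propagate distance d=13): x=-227/82 (≈-2.7683) theta=391/615 (≈0.6358)
After 6 (thin lens f=40): x=-227/82 (≈-2.7683) theta=6937/9840 (≈0.7050)
After 7 (propagate distance d=29): x=173933/9840 (≈17.6761) theta=6937/9840 (≈0.7050)
After 8 (thin lens f=50): x=173933/9840 (≈17.6761) theta=57639/164000 (≈0.3515)
Rounded to 4 decimal places: x = 17.6761, theta = 0.3515

Answer: 17.6761 0.3515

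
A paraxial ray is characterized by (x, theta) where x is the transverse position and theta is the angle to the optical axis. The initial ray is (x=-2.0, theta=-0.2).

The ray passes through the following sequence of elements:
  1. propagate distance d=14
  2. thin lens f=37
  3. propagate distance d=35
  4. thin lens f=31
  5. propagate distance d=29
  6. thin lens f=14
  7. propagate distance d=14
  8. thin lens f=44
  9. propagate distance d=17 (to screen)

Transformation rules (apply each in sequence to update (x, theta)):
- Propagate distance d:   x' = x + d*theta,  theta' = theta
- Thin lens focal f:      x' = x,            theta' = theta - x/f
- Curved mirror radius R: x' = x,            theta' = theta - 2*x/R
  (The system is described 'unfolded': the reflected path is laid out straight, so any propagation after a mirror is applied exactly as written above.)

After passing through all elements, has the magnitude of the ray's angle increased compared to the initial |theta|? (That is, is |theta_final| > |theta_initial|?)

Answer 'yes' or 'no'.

Initial: x=-2.0000 theta=-0.2000
After 1 (propagate distance d=14): x=-4.8000 theta=-0.2000
After 2 (thin lens f=37): x=-4.8000 theta=-13/185 (≈-0.0703)
After 3 (propagate distance d=35): x=-1343/185 (≈-7.2595) theta=-13/185 (≈-0.0703)
After 4 (thin lens f=31): x=-1343/185 (≈-7.2595) theta=188/1147 (≈0.1639)
After 5 (propagate distance d=29): x=-14373/5735 (≈-2.5062) theta=188/1147 (≈0.1639)
After 6 (thin lens f=14): x=-14373/5735 (≈-2.5062) theta=27533/80290 (≈0.3429)
After 7 (propagate distance d=14): x=2632/1147 (≈2.2947) theta=27533/80290 (≈0.3429)
After 8 (thin lens f=44): x=2632/1147 (≈2.2947) theta=256803/883190 (≈0.2908)
After 9 (propagate distance d=17 (to screen)): x=6392291/883190 (≈7.2377) theta=256803/883190 (≈0.2908)
|theta_initial|=0.2000 |theta_final|=256803/883190 (≈0.2908) -> increased

Answer: yes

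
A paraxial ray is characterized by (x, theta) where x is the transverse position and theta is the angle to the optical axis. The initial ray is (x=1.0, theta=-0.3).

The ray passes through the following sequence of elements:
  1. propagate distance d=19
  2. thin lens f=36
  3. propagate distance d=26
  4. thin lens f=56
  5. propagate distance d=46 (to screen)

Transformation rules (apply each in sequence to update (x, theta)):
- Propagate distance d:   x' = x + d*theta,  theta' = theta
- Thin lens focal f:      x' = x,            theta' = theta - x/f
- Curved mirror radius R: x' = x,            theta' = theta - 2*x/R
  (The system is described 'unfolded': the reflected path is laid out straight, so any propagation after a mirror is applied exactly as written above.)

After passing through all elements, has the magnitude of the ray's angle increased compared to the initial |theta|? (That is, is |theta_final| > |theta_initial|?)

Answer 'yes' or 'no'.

Initial: x=1.0000 theta=-0.3000
After 1 (propagate distance d=19): x=-4.7000 theta=-0.3000
After 2 (thin lens f=36): x=-4.7000 theta=-61/360 (≈-0.1694)
After 3 (propagate distance d=26): x=-1639/180 (≈-9.1056) theta=-61/360 (≈-0.1694)
After 4 (thin lens f=56): x=-1639/180 (≈-9.1056) theta=-23/3360 (≈-0.0068)
After 5 (propagate distance d=46 (to screen)): x=-47479/5040 (≈-9.4204) theta=-23/3360 (≈-0.0068)
|theta_initial|=0.3000 |theta_final|=23/3360 (≈0.0068) -> not increased

Answer: no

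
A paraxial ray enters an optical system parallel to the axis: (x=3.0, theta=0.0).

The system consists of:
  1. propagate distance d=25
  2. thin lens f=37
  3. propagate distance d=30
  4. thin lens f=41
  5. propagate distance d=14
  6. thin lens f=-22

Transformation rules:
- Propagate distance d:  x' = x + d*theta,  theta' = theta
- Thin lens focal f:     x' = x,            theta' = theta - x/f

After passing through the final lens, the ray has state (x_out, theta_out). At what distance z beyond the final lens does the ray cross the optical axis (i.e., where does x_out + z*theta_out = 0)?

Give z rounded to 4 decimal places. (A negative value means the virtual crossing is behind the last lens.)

Answer: -5.8779

Derivation:
Initial: x=3.0000 theta=0.0000
After 1 (propagate distance d=25): x=3.0000 theta=0.0000
After 2 (thin lens f=37): x=3.0000 theta=-3/37 (≈-0.0811)
After 3 (propagate distance d=30): x=21/37 (≈0.5676) theta=-3/37 (≈-0.0811)
After 4 (thin lens f=41): x=21/37 (≈0.5676) theta=-144/1517 (≈-0.0949)
After 5 (propagate distance d=14): x=-1155/1517 (≈-0.7614) theta=-144/1517 (≈-0.0949)
After 6 (thin lens f=-22): x=-1155/1517 (≈-0.7614) theta=-393/3034 (≈-0.1295)
z_focus = -x_out/theta_out = -(-1155/1517)/(-393/3034) = -770/131 ≈ -5.8779
Rounded to 4 decimal places: z = -5.8779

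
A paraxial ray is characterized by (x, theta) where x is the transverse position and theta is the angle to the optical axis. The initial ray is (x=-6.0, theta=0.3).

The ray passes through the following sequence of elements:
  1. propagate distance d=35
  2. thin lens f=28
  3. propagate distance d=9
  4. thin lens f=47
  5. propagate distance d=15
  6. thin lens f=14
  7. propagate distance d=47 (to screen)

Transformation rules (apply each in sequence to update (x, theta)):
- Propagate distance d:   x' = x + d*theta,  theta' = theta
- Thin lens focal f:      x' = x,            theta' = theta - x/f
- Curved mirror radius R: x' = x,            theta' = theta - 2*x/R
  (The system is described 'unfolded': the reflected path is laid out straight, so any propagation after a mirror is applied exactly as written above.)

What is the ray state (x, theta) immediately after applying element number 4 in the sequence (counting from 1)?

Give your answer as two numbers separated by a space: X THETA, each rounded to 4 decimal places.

Initial: x=-6.0000 theta=0.3000
After 1 (propagate distance d=35): x=4.5000 theta=0.3000
After 2 (thin lens f=28): x=4.5000 theta=39/280 (≈0.1393)
After 3 (propagate distance d=9): x=1611/280 (≈5.7536) theta=39/280 (≈0.1393)
After 4 (thin lens f=47): x=1611/280 (≈5.7536) theta=111/6580 (≈0.0169)
Rounded to 4 decimal places: x = 5.7536, theta = 0.0169

Answer: 5.7536 0.0169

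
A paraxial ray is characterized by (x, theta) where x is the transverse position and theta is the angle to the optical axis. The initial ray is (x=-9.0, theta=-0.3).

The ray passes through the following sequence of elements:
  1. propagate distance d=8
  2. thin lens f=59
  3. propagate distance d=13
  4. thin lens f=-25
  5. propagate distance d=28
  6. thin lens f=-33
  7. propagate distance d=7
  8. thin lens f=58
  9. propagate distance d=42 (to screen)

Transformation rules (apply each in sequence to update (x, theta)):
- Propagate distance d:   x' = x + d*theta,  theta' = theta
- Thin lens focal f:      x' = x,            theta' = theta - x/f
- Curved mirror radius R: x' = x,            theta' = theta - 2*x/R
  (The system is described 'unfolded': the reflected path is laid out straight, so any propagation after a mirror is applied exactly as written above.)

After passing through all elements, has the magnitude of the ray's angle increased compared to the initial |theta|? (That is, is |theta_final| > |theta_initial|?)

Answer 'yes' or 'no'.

Answer: yes

Derivation:
Initial: x=-9.0000 theta=-0.3000
After 1 (propagate distance d=8): x=-11.4000 theta=-0.3000
After 2 (thin lens f=59): x=-11.4000 theta=-63/590 (≈-0.1068)
After 3 (propagate distance d=13): x=-1509/118 (≈-12.7881) theta=-63/590 (≈-0.1068)
After 4 (thin lens f=-25): x=-1509/118 (≈-12.7881) theta=-912/1475 (≈-0.6183)
After 5 (propagate distance d=28): x=-88797/2950 (≈-30.1007) theta=-912/1475 (≈-0.6183)
After 6 (thin lens f=-33): x=-88797/2950 (≈-30.1007) theta=-49663/32450 (≈-1.5304)
After 7 (propagate distance d=7): x=-662204/16225 (≈-40.8138) theta=-49663/32450 (≈-1.5304)
After 8 (thin lens f=58): x=-662204/16225 (≈-40.8138) theta=-778023/941050 (≈-0.8268)
After 9 (propagate distance d=42 (to screen)): x=-35542399/470525 (≈-75.5377) theta=-778023/941050 (≈-0.8268)
|theta_initial|=0.3000 |theta_final|=778023/941050 (≈0.8268) -> increased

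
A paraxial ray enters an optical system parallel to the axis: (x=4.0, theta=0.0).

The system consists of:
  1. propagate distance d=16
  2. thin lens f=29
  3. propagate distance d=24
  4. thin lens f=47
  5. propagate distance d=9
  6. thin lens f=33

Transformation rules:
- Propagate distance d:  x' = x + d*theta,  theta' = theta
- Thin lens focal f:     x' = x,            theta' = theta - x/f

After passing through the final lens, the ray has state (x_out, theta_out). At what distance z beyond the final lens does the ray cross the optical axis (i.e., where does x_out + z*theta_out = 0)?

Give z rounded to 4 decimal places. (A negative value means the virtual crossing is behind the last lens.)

Initial: x=4.0000 theta=0.0000
After 1 (propagate distance d=16): x=4.0000 theta=0.0000
After 2 (thin lens f=29): x=4.0000 theta=-4/29 (≈-0.1379)
After 3 (propagate distance d=24): x=20/29 (≈0.6897) theta=-4/29 (≈-0.1379)
After 4 (thin lens f=47): x=20/29 (≈0.6897) theta=-208/1363 (≈-0.1526)
After 5 (propagate distance d=9): x=-932/1363 (≈-0.6838) theta=-208/1363 (≈-0.1526)
After 6 (thin lens f=33): x=-932/1363 (≈-0.6838) theta=-5932/44979 (≈-0.1319)
z_focus = -x_out/theta_out = -(-932/1363)/(-5932/44979) = -7689/1483 ≈ -5.1848
Rounded to 4 decimal places: z = -5.1848

Answer: -5.1848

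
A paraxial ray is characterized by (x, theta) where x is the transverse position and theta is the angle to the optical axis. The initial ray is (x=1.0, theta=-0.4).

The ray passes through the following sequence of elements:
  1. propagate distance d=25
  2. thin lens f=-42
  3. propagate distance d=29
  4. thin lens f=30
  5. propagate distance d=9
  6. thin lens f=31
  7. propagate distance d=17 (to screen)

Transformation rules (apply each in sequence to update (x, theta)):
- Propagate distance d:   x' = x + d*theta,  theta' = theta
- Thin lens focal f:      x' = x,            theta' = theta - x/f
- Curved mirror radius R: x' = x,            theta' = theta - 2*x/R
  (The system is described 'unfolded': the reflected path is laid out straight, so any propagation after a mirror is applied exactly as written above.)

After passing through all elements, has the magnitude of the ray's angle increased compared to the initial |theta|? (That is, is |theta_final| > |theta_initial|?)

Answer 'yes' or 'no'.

Answer: yes

Derivation:
Initial: x=1.0000 theta=-0.4000
After 1 (propagate distance d=25): x=-9.0000 theta=-0.4000
After 2 (thin lens f=-42): x=-9.0000 theta=-43/70 (≈-0.6143)
After 3 (propagate distance d=29): x=-1877/70 (≈-26.8143) theta=-43/70 (≈-0.6143)
After 4 (thin lens f=30): x=-1877/70 (≈-26.8143) theta=587/2100 (≈0.2795)
After 5 (propagate distance d=9): x=-17009/700 (≈-24.2986) theta=587/2100 (≈0.2795)
After 6 (thin lens f=31): x=-17009/700 (≈-24.2986) theta=17306/16275 (≈1.0633)
After 7 (propagate distance d=17 (to screen)): x=-405029/65100 (≈-6.2216) theta=17306/16275 (≈1.0633)
|theta_initial|=0.4000 |theta_final|=17306/16275 (≈1.0633) -> increased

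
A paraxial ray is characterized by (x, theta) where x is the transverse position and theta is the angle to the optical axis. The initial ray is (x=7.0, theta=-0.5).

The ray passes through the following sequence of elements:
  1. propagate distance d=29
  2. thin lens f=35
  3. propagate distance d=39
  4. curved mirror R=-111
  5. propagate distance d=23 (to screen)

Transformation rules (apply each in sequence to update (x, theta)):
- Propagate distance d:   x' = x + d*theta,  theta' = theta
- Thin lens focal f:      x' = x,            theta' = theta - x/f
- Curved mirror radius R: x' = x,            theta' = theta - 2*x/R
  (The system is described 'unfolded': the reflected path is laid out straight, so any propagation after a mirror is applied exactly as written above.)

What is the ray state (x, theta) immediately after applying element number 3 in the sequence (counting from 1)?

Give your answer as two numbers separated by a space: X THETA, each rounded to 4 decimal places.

Initial: x=7.0000 theta=-0.5000
After 1 (propagate distance d=29): x=-7.5000 theta=-0.5000
After 2 (thin lens f=35): x=-7.5000 theta=-2/7 (≈-0.2857)
After 3 (propagate distance d=39): x=-261/14 (≈-18.6429) theta=-2/7 (≈-0.2857)
Rounded to 4 decimal places: x = -18.6429, theta = -0.2857

Answer: -18.6429 -0.2857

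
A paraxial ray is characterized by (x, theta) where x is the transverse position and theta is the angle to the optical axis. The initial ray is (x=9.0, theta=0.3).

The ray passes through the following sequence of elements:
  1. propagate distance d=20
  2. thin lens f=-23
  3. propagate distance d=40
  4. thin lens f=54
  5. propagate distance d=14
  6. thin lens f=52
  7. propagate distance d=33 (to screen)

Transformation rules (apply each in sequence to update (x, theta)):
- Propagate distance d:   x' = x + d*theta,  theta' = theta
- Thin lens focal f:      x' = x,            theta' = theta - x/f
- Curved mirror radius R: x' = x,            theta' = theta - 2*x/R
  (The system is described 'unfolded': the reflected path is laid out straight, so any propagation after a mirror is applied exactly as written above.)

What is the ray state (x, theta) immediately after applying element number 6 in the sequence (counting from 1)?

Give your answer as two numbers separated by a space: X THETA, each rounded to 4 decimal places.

Initial: x=9.0000 theta=0.3000
After 1 (propagate distance d=20): x=15.0000 theta=0.3000
After 2 (thin lens f=-23): x=15.0000 theta=219/230 (≈0.9522)
After 3 (propagate distance d=40): x=1221/23 (≈53.0870) theta=219/230 (≈0.9522)
After 4 (thin lens f=54): x=1221/23 (≈53.0870) theta=-32/1035 (≈-0.0309)
After 5 (propagate distance d=14): x=54497/1035 (≈52.6541) theta=-32/1035 (≈-0.0309)
After 6 (thin lens f=52): x=54497/1035 (≈52.6541) theta=-56161/53820 (≈-1.0435)
Rounded to 4 decimal places: x = 52.6541, theta = -1.0435

Answer: 52.6541 -1.0435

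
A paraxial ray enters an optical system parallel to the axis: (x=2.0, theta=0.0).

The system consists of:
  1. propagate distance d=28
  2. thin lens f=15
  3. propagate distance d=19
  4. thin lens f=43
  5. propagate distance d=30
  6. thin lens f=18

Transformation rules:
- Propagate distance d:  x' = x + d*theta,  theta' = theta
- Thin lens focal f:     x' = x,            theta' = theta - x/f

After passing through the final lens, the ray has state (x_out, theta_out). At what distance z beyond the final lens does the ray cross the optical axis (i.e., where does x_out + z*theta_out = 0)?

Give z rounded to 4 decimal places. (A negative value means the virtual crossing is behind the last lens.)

Answer: 37.7438

Derivation:
Initial: x=2.0000 theta=0.0000
After 1 (propagate distance d=28): x=2.0000 theta=0.0000
After 2 (thin lens f=15): x=2.0000 theta=-2/15 (≈-0.1333)
After 3 (propagate distance d=19): x=-8/15 (≈-0.5333) theta=-2/15 (≈-0.1333)
After 4 (thin lens f=43): x=-8/15 (≈-0.5333) theta=-26/215 (≈-0.1209)
After 5 (propagate distance d=30): x=-2684/645 (≈-4.1612) theta=-26/215 (≈-0.1209)
After 6 (thin lens f=18): x=-2684/645 (≈-4.1612) theta=128/1161 (≈0.1102)
z_focus = -x_out/theta_out = -(-2684/645)/(128/1161) = 6039/160 ≈ 37.7438
Rounded to 4 decimal places: z = 37.7438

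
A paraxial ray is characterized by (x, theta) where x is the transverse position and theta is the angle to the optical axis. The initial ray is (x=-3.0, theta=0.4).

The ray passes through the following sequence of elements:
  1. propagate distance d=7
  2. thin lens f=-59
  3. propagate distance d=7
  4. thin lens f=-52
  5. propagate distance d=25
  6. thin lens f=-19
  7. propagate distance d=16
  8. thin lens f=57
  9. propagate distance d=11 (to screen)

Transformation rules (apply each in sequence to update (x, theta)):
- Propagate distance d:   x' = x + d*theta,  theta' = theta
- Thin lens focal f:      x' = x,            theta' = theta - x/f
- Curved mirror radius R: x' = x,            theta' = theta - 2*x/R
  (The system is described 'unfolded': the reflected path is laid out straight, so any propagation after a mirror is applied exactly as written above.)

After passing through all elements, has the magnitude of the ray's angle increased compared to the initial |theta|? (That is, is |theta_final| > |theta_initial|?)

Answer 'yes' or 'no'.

Answer: yes

Derivation:
Initial: x=-3.0000 theta=0.4000
After 1 (propagate distance d=7): x=-0.2000 theta=0.4000
After 2 (thin lens f=-59): x=-0.2000 theta=117/295 (≈0.3966)
After 3 (propagate distance d=7): x=152/59 (≈2.5763) theta=117/295 (≈0.3966)
After 4 (thin lens f=-52): x=152/59 (≈2.5763) theta=29/65 (≈0.4462)
After 5 (propagate distance d=25): x=10531/767 (≈13.7301) theta=29/65 (≈0.4462)
After 6 (thin lens f=-19): x=10531/767 (≈13.7301) theta=85164/72865 (≈1.1688)
After 7 (propagate distance d=16): x=2363069/72865 (≈32.4308) theta=85164/72865 (≈1.1688)
After 8 (thin lens f=57): x=2363069/72865 (≈32.4308) theta=2491279/4153305 (≈0.5998)
After 9 (propagate distance d=11 (to screen)): x=12469154/319485 (≈39.0289) theta=2491279/4153305 (≈0.5998)
|theta_initial|=0.4000 |theta_final|=2491279/4153305 (≈0.5998) -> increased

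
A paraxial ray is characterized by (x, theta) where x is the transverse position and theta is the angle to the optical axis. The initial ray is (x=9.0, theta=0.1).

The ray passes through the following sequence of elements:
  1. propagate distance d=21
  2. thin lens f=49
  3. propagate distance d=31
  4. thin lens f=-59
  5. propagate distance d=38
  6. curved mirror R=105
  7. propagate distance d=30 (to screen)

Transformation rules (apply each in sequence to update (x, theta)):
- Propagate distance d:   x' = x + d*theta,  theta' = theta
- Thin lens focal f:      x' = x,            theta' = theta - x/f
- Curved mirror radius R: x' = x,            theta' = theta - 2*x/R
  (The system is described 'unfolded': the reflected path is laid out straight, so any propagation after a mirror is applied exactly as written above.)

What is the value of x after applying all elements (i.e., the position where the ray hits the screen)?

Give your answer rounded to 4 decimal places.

Answer: 2.8503

Derivation:
Initial: x=9.0000 theta=0.1000
After 1 (propagate distance d=21): x=11.1000 theta=0.1000
After 2 (thin lens f=49): x=11.1000 theta=-31/245 (≈-0.1265)
After 3 (propagate distance d=31): x=3517/490 (≈7.1776) theta=-31/245 (≈-0.1265)
After 4 (thin lens f=-59): x=3517/490 (≈7.1776) theta=-141/28910 (≈-0.0049)
After 5 (propagate distance d=38): x=40429/5782 (≈6.9922) theta=-141/28910 (≈-0.0049)
After 6 (curved mirror R=105): x=40429/5782 (≈6.9922) theta=-83819/607110 (≈-0.1381)
After 7 (propagate distance d=30 (to screen)): x=115365/40474 (≈2.8503) theta=-83819/607110 (≈-0.1381)
Rounded to 4 decimal places: x = 2.8503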